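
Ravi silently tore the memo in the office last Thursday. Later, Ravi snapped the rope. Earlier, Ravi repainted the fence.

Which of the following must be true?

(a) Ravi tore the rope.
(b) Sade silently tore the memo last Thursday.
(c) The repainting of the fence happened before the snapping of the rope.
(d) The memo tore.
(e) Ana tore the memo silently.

(a) Not entailed — Ravi tore the memo, not the rope; the rope belongs to the snapping event.
(b) Not entailed — the passage has Ravi tearing the memo, not Sade.
(c) Entailed — the narrative places the repainting before the snapping.
(d) Entailed — 'Ravi tore the memo' is causative; it entails the inchoative 'the memo tore'.
(e) Not entailed — the passage has Ravi tearing the memo, not Ana.

(c), (d)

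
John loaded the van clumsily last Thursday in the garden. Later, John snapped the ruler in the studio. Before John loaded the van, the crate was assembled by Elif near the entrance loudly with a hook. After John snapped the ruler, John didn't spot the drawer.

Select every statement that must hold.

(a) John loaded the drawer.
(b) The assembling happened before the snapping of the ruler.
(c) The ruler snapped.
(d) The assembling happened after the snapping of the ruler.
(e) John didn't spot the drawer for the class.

(b), (c), (e)

(a) Not entailed — John loaded the van, not the drawer; the drawer belongs to the spotting event.
(b) Entailed — the narrative places the assembling before the snapping.
(c) Entailed — 'John snapped the ruler' is causative; it entails the inchoative 'the ruler snapped'.
(d) Not entailed — the narrative places the assembling before the snapping, not after.
(e) Entailed — under negation, adding a further restriction is entailed: if no such spotting event occurred, none occurred for the class either.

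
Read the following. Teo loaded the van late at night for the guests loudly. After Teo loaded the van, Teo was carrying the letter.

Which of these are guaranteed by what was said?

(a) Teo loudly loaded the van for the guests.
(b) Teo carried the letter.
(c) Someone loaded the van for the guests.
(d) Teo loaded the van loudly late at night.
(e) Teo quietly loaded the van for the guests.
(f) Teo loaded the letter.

(a) Entailed — the original entails any weakening of itself; this just drops 'late at night'.
(b) Entailed — 'carry' is an activity; 'was carrying' entails that some carrying happened, so 'carried' holds.
(c) Entailed — the original entails any weakening of itself; this just drops 'late at night', 'loudly' and generalizes the agent.
(d) Entailed — every conjunct here is already in the original loading event.
(e) Not entailed — 'quietly' adds a manner not in (and inconsistent with) the original.
(f) Not entailed — Teo loaded the van, not the letter; the letter belongs to the carrying event.

(a), (b), (c), (d)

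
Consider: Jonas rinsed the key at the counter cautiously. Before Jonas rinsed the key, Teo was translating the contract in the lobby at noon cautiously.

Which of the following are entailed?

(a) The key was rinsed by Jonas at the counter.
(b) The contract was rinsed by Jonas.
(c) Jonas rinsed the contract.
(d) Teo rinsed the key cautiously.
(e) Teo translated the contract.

(a)

(a) Entailed — dropping 'cautiously' leaves a sub-description the original still satisfies.
(b) Not entailed — Jonas rinsed the key, not the contract; the contract belongs to the translating event.
(c) Not entailed — Jonas rinsed the key, not the contract; the contract belongs to the translating event.
(d) Not entailed — the passage has Jonas rinsing the key, not Teo.
(e) Not entailed — 'was translating' is progressive on an accomplishment; it does not entail the completed 'translated'.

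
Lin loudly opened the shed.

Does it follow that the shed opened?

yes

'Lin opened the shed' is the causative; it entails the inchoative 'the shed opened'.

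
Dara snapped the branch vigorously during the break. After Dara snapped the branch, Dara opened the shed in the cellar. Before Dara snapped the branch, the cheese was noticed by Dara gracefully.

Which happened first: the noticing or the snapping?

The connectives place the noticing before the snapping.

the noticing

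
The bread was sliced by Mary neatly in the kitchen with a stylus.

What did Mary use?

'with a stylus' marks the instrument of the slicing event.

a stylus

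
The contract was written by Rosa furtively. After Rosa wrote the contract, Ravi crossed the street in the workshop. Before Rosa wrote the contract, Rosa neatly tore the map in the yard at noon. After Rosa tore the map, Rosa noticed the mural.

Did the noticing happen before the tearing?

The narrative orders the tearing before the noticing.

no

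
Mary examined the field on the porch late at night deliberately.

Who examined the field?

Mary

'Mary' marks the agent of the examining event.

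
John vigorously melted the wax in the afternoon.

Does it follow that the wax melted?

'John melted the wax' is the causative; it entails the inchoative 'the wax melted'.

yes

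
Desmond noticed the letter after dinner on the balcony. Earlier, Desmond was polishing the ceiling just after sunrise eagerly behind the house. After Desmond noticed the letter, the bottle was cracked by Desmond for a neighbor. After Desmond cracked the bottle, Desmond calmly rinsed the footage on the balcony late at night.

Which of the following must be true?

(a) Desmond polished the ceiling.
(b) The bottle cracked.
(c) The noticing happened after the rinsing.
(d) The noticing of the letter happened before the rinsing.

(a) Entailed — 'polish' is an activity; 'was polishing' entails that some polishing happened, so 'polished' holds.
(b) Entailed — 'Desmond cracked the bottle' is causative; it entails the inchoative 'the bottle cracked'.
(c) Not entailed — the narrative places the noticing before the rinsing, not after.
(d) Entailed — the narrative places the noticing before the rinsing.

(a), (b), (d)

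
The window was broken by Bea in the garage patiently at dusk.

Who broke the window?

'Bea' marks the agent of the breaking event.

Bea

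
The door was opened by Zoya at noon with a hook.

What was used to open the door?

a hook

'with a hook' marks the instrument of the opening event.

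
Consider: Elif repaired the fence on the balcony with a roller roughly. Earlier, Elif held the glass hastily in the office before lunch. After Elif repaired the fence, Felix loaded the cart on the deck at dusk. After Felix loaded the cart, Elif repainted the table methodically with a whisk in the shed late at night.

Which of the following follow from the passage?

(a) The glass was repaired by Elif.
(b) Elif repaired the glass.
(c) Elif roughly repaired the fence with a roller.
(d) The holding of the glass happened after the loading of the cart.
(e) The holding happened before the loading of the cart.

(a) Not entailed — Elif repaired the fence, not the glass; the glass belongs to the holding event.
(b) Not entailed — Elif repaired the fence, not the glass; the glass belongs to the holding event.
(c) Entailed — the original entails any weakening of itself; this just drops 'on the balcony'.
(d) Not entailed — the narrative places the holding before the loading, not after.
(e) Entailed — the narrative places the holding before the loading.

(c), (e)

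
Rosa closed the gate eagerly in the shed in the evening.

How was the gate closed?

eagerly

'eagerly' marks the manner of the closing event.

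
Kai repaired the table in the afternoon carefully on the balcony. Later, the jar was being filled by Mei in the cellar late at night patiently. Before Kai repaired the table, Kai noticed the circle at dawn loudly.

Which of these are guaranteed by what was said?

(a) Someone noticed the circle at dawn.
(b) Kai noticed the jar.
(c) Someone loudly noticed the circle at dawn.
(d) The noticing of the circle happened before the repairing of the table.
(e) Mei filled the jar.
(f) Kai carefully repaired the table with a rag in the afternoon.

(a) Entailed — dropping 'loudly' and generalizing the agent leaves a sub-description the original still satisfies.
(b) Not entailed — Kai noticed the circle, not the jar; the jar belongs to the filling event.
(c) Entailed — this follows by dropping conjuncts from the noticing event's description.
(d) Entailed — the narrative places the noticing before the repairing.
(e) Not entailed — 'was filling' is progressive on an accomplishment; it does not entail the completed 'filled'.
(f) Not entailed — 'with a rag' adds information not in the original event.

(a), (c), (d)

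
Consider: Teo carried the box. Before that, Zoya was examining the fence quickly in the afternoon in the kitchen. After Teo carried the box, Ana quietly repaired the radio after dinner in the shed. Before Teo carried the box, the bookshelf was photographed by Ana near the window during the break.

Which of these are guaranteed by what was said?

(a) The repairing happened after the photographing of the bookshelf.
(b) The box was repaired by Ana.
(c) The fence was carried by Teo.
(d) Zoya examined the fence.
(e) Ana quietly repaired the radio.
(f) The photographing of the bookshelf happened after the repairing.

(a) Entailed — the narrative places the photographing before the repairing.
(b) Not entailed — Ana repaired the radio, not the box; the box belongs to the carrying event.
(c) Not entailed — Teo carried the box, not the fence; the fence belongs to the examining event.
(d) Entailed — 'examine' is an activity; 'was examining' entails that some examining happened, so 'examined' holds.
(e) Entailed — dropping 'after dinner', 'in the shed' leaves a sub-description the original still satisfies.
(f) Not entailed — the narrative places the photographing before the repairing, not after.

(a), (d), (e)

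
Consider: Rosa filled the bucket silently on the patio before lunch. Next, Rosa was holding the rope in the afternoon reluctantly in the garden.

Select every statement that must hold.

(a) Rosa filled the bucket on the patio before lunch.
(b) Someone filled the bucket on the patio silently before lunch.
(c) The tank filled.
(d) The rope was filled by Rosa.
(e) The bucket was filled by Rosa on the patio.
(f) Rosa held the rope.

(a), (b), (e), (f)

(a) Entailed — every conjunct here is already in the original filling event.
(b) Entailed — every conjunct here is already in the original filling event.
(c) Not entailed — the bucket is what filled, not the tank.
(d) Not entailed — Rosa filled the bucket, not the rope; the rope belongs to the holding event.
(e) Entailed — dropping 'silently', 'before lunch' leaves a sub-description the original still satisfies.
(f) Entailed — 'hold' is an activity; 'was holding' entails that some holding happened, so 'held' holds.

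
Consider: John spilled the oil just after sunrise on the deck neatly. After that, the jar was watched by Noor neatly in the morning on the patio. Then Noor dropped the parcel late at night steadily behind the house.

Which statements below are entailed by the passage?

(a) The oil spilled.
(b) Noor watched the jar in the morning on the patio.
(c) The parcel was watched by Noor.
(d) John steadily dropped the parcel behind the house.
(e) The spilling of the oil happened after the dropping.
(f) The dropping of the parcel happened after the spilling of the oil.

(a), (b), (f)

(a) Entailed — 'John spilled the oil' is causative; it entails the inchoative 'the oil spilled'.
(b) Entailed — every conjunct here is already in the original watching event.
(c) Not entailed — Noor watched the jar, not the parcel; the parcel belongs to the dropping event.
(d) Not entailed — the passage has Noor dropping the parcel, not John.
(e) Not entailed — the narrative places the spilling before the dropping, not after.
(f) Entailed — the narrative places the spilling before the dropping.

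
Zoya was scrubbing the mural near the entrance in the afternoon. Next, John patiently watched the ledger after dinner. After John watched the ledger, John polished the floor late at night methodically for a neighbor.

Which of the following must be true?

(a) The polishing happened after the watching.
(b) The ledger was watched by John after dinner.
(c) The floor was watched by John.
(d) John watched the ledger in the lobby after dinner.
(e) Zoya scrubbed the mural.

(a), (b), (e)

(a) Entailed — the narrative places the watching before the polishing.
(b) Entailed — every conjunct here is already in the original watching event.
(c) Not entailed — John watched the ledger, not the floor; the floor belongs to the polishing event.
(d) Not entailed — 'in the lobby' adds information not in the original event.
(e) Entailed — 'scrub' is an activity; 'was scrubbing' entails that some scrubbing happened, so 'scrubbed' holds.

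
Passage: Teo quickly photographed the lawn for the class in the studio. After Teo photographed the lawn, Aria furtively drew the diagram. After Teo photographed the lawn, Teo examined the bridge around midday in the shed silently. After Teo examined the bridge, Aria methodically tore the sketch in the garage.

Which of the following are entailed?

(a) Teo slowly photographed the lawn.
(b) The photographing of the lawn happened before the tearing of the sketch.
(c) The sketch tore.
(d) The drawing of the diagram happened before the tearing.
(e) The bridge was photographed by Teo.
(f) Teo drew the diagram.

(a) Not entailed — 'slowly' adds a manner not in (and inconsistent with) the original.
(b) Entailed — the narrative places the photographing before the tearing.
(c) Entailed — 'Aria tore the sketch' is causative; it entails the inchoative 'the sketch tore'.
(d) Not entailed — the narrative doesn't order the drawing relative to the tearing.
(e) Not entailed — Teo photographed the lawn, not the bridge; the bridge belongs to the examining event.
(f) Not entailed — the passage has Aria drawing the diagram, not Teo.

(b), (c)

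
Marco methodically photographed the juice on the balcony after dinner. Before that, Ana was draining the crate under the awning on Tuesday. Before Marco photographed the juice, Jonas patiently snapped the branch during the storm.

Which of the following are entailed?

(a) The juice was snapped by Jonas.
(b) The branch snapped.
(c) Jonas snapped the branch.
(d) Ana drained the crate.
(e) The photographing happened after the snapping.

(a) Not entailed — Jonas snapped the branch, not the juice; the juice belongs to the photographing event.
(b) Entailed — 'Jonas snapped the branch' is causative; it entails the inchoative 'the branch snapped'.
(c) Entailed — this follows by dropping conjuncts from the snapping event's description.
(d) Not entailed — 'was draining' is progressive on an accomplishment; it does not entail the completed 'drained'.
(e) Entailed — the narrative places the snapping before the photographing.

(b), (c), (e)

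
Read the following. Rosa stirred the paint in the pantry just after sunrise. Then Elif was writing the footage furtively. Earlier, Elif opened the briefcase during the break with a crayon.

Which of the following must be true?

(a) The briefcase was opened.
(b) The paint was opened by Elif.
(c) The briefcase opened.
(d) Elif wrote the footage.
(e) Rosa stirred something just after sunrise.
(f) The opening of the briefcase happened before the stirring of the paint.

(a), (c), (e)

(a) Entailed — this follows by dropping conjuncts from the opening event's description.
(b) Not entailed — Elif opened the briefcase, not the paint; the paint belongs to the stirring event.
(c) Entailed — 'Elif opened the briefcase' is causative; it entails the inchoative 'the briefcase opened'.
(d) Not entailed — 'was writing' is progressive on an accomplishment; it does not entail the completed 'wrote'.
(e) Entailed — this follows by dropping conjuncts from the stirring event's description.
(f) Not entailed — the narrative doesn't order the opening relative to the stirring.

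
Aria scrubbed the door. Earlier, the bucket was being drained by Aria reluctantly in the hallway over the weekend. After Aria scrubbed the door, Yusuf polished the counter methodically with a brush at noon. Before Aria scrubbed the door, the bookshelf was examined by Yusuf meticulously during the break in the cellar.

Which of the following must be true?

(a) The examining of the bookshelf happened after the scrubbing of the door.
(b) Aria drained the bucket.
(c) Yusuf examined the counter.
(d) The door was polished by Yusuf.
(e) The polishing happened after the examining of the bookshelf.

(e)

(a) Not entailed — the narrative places the examining before the scrubbing, not after.
(b) Not entailed — 'was draining' is progressive on an accomplishment; it does not entail the completed 'drained'.
(c) Not entailed — Yusuf examined the bookshelf, not the counter; the counter belongs to the polishing event.
(d) Not entailed — Yusuf polished the counter, not the door; the door belongs to the scrubbing event.
(e) Entailed — the narrative places the examining before the polishing.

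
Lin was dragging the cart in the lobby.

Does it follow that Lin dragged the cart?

yes

'drag' is atelic; if Lin was dragging the cart, then Lin dragged the cart (for some time).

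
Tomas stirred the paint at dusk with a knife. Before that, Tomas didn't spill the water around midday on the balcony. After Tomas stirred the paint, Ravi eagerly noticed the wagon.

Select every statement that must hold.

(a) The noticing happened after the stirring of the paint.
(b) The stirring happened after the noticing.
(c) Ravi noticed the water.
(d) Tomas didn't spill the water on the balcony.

(a) Entailed — the narrative places the stirring before the noticing.
(b) Not entailed — the narrative places the stirring before the noticing, not after.
(c) Not entailed — Ravi noticed the wagon, not the water; the water belongs to the spilling event.
(d) Not entailed — dropping 'around midday' under negation is not valid — the original leaves open that Tomas spilled the water some other way.

(a)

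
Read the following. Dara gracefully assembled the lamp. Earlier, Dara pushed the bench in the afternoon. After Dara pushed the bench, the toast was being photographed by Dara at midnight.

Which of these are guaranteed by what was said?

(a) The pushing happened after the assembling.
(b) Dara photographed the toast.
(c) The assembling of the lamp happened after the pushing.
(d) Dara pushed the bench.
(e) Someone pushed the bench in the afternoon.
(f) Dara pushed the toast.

(a) Not entailed — the narrative places the pushing before the assembling, not after.
(b) Not entailed — 'was photographing' is progressive on an accomplishment; it does not entail the completed 'photographed'.
(c) Entailed — the narrative places the pushing before the assembling.
(d) Entailed — the original entails any weakening of itself; this just drops 'in the afternoon'.
(e) Entailed — the original entails any weakening of itself; this just generalizes the agent.
(f) Not entailed — Dara pushed the bench, not the toast; the toast belongs to the photographing event.

(c), (d), (e)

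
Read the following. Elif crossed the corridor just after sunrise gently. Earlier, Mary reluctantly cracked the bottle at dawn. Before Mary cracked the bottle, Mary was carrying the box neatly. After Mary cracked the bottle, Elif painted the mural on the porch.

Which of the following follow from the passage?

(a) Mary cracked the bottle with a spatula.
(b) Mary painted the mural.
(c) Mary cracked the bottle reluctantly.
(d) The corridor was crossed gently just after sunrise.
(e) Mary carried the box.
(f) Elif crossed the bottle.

(a) Not entailed — 'with a spatula' adds information not in the original event.
(b) Not entailed — the passage has Elif painting the mural, not Mary.
(c) Entailed — this follows by dropping conjuncts from the cracking event's description.
(d) Entailed — this follows by dropping conjuncts from the crossing event's description.
(e) Entailed — 'carry' is an activity; 'was carrying' entails that some carrying happened, so 'carried' holds.
(f) Not entailed — Elif crossed the corridor, not the bottle; the bottle belongs to the cracking event.

(c), (d), (e)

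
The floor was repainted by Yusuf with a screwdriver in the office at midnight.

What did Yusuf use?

a screwdriver

'with a screwdriver' marks the instrument of the repainting event.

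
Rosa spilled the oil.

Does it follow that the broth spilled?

no

Nothing is said about any broth; only the oil is affected.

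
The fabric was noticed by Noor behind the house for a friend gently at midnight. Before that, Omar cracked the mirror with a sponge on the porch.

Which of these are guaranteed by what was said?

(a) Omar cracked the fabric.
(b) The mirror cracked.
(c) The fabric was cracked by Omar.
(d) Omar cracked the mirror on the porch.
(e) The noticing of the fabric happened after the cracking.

(a) Not entailed — Omar cracked the mirror, not the fabric; the fabric belongs to the noticing event.
(b) Entailed — 'Omar cracked the mirror' is causative; it entails the inchoative 'the mirror cracked'.
(c) Not entailed — Omar cracked the mirror, not the fabric; the fabric belongs to the noticing event.
(d) Entailed — the original entails any weakening of itself; this just drops 'with a sponge'.
(e) Entailed — the narrative places the cracking before the noticing.

(b), (d), (e)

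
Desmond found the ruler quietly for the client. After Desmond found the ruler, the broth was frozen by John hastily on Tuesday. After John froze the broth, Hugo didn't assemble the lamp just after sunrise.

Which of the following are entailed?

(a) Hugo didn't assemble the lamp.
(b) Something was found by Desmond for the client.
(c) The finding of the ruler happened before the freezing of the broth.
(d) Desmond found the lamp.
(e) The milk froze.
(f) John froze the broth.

(b), (c), (f)

(a) Not entailed — dropping 'just after sunrise' under negation is not valid — the original leaves open that Hugo assembled the lamp some other way.
(b) Entailed — this follows by dropping conjuncts from the finding event's description.
(c) Entailed — the narrative places the finding before the freezing.
(d) Not entailed — Desmond found the ruler, not the lamp; the lamp belongs to the assembling event.
(e) Not entailed — the broth is what froze, not the milk.
(f) Entailed — this follows by dropping conjuncts from the freezing event's description.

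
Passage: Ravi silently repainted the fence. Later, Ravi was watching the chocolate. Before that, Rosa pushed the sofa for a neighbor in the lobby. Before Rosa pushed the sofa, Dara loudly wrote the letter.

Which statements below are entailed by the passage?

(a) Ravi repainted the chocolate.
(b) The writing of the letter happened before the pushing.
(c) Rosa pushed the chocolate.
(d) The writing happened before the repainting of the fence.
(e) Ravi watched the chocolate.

(b), (e)

(a) Not entailed — Ravi repainted the fence, not the chocolate; the chocolate belongs to the watching event.
(b) Entailed — the narrative places the writing before the pushing.
(c) Not entailed — Rosa pushed the sofa, not the chocolate; the chocolate belongs to the watching event.
(d) Not entailed — the narrative doesn't order the writing relative to the repainting.
(e) Entailed — 'watch' is an activity; 'was watching' entails that some watching happened, so 'watched' holds.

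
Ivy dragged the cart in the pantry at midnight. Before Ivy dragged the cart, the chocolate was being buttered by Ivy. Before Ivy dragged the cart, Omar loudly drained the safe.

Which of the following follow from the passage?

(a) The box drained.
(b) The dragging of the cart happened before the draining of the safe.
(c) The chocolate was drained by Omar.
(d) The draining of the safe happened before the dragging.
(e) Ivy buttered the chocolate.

(d)

(a) Not entailed — the safe is what drained, not the box.
(b) Not entailed — the narrative places the draining before the dragging, not after.
(c) Not entailed — Omar drained the safe, not the chocolate; the chocolate belongs to the buttering event.
(d) Entailed — the narrative places the draining before the dragging.
(e) Not entailed — 'was buttering' is progressive on an accomplishment; it does not entail the completed 'buttered'.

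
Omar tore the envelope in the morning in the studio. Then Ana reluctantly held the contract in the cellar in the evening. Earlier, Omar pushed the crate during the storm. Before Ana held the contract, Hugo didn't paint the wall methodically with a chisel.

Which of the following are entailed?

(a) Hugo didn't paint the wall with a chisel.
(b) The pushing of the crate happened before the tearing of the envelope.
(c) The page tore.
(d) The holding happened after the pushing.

(d)

(a) Not entailed — dropping 'methodically' under negation is not valid — the original leaves open that Hugo painted the wall some other way.
(b) Not entailed — the narrative doesn't order the pushing relative to the tearing.
(c) Not entailed — the envelope is what tore, not the page.
(d) Entailed — the narrative places the pushing before the holding.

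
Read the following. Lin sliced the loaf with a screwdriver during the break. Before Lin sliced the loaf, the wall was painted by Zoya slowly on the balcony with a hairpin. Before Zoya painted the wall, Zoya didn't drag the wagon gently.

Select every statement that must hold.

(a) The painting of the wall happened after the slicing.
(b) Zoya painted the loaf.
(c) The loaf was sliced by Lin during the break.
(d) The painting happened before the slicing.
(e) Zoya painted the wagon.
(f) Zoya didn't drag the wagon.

(c), (d)

(a) Not entailed — the narrative places the painting before the slicing, not after.
(b) Not entailed — Zoya painted the wall, not the loaf; the loaf belongs to the slicing event.
(c) Entailed — dropping 'with a screwdriver' leaves a sub-description the original still satisfies.
(d) Entailed — the narrative places the painting before the slicing.
(e) Not entailed — Zoya painted the wall, not the wagon; the wagon belongs to the dragging event.
(f) Not entailed — dropping 'gently' under negation is not valid — the original leaves open that Zoya dragged the wagon some other way.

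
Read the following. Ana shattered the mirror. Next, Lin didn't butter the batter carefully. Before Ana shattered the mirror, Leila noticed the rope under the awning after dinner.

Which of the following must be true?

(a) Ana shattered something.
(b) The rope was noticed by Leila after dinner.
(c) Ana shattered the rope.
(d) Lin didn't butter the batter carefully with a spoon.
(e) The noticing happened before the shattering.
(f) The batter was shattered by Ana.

(a) Entailed — every conjunct here is already in the original shattering event.
(b) Entailed — dropping 'under the awning' leaves a sub-description the original still satisfies.
(c) Not entailed — Ana shattered the mirror, not the rope; the rope belongs to the noticing event.
(d) Entailed — under negation, adding a further restriction is entailed: if no such buttering event occurred, none occurred with a spoon either.
(e) Entailed — the narrative places the noticing before the shattering.
(f) Not entailed — Ana shattered the mirror, not the batter; the batter belongs to the buttering event.

(a), (b), (d), (e)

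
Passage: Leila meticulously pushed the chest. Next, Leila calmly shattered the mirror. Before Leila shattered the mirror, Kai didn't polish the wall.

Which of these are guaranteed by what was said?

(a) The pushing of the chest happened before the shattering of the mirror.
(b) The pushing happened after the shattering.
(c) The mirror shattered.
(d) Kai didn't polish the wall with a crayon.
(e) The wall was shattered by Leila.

(a) Entailed — the narrative places the pushing before the shattering.
(b) Not entailed — the narrative places the pushing before the shattering, not after.
(c) Entailed — 'Leila shattered the mirror' is causative; it entails the inchoative 'the mirror shattered'.
(d) Entailed — under negation, adding a further restriction is entailed: if no such polishing event occurred, none occurred with a crayon either.
(e) Not entailed — Leila shattered the mirror, not the wall; the wall belongs to the polishing event.

(a), (c), (d)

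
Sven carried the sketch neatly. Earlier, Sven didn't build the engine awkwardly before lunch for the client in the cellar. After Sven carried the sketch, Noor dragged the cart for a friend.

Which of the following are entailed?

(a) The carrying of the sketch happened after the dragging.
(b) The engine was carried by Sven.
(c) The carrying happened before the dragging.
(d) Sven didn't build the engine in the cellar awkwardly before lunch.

(a) Not entailed — the narrative places the carrying before the dragging, not after.
(b) Not entailed — Sven carried the sketch, not the engine; the engine belongs to the building event.
(c) Entailed — the narrative places the carrying before the dragging.
(d) Not entailed — dropping 'for the client' under negation is not valid — the original leaves open that Sven built the engine some other way.

(c)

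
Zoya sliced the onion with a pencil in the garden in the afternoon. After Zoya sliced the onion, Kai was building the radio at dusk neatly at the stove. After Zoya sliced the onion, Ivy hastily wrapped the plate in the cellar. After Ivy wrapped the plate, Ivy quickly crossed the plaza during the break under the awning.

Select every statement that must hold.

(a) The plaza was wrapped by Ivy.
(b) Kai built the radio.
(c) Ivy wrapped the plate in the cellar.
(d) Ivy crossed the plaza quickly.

(c), (d)

(a) Not entailed — Ivy wrapped the plate, not the plaza; the plaza belongs to the crossing event.
(b) Not entailed — 'was building' is progressive on an accomplishment; it does not entail the completed 'built'.
(c) Entailed — dropping 'hastily' leaves a sub-description the original still satisfies.
(d) Entailed — dropping 'under the awning', 'during the break' leaves a sub-description the original still satisfies.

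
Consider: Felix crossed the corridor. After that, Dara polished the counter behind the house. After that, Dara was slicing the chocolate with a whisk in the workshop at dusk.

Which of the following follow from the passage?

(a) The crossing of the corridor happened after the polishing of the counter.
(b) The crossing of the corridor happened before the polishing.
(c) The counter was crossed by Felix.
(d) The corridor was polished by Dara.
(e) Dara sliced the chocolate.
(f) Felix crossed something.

(a) Not entailed — the narrative places the crossing before the polishing, not after.
(b) Entailed — the narrative places the crossing before the polishing.
(c) Not entailed — Felix crossed the corridor, not the counter; the counter belongs to the polishing event.
(d) Not entailed — Dara polished the counter, not the corridor; the corridor belongs to the crossing event.
(e) Not entailed — 'was slicing' is progressive on an accomplishment; it does not entail the completed 'sliced'.
(f) Entailed — this follows by dropping conjuncts from the crossing event's description.

(b), (f)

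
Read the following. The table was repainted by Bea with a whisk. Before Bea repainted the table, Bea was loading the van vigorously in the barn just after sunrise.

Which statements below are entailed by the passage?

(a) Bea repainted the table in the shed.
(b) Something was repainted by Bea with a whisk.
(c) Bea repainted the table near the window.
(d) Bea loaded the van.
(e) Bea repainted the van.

(a) Not entailed — 'in the shed' adds information not in the original event.
(b) Entailed — every conjunct here is already in the original repainting event.
(c) Not entailed — 'near the window' adds information not in the original event.
(d) Not entailed — 'was loading' is progressive on an accomplishment; it does not entail the completed 'loaded'.
(e) Not entailed — Bea repainted the table, not the van; the van belongs to the loading event.

(b)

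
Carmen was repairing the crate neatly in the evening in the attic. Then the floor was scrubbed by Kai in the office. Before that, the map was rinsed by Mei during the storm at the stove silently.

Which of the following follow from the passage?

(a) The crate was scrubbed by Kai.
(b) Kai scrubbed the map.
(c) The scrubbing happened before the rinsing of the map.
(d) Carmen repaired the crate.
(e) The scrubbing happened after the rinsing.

(e)

(a) Not entailed — Kai scrubbed the floor, not the crate; the crate belongs to the repairing event.
(b) Not entailed — Kai scrubbed the floor, not the map; the map belongs to the rinsing event.
(c) Not entailed — the narrative places the rinsing before the scrubbing, not after.
(d) Not entailed — 'was repairing' is progressive on an accomplishment; it does not entail the completed 'repaired'.
(e) Entailed — the narrative places the rinsing before the scrubbing.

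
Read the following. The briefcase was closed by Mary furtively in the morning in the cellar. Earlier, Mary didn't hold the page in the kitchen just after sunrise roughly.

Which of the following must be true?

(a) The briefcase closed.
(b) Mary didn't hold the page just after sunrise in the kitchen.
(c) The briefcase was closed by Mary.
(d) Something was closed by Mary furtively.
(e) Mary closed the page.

(a), (c), (d)

(a) Entailed — 'Mary closed the briefcase' is causative; it entails the inchoative 'the briefcase closed'.
(b) Not entailed — dropping 'roughly' under negation is not valid — the original leaves open that Mary held the page some other way.
(c) Entailed — the original entails any weakening of itself; this just drops 'in the cellar', 'furtively', 'in the morning'.
(d) Entailed — every conjunct here is already in the original closing event.
(e) Not entailed — Mary closed the briefcase, not the page; the page belongs to the holding event.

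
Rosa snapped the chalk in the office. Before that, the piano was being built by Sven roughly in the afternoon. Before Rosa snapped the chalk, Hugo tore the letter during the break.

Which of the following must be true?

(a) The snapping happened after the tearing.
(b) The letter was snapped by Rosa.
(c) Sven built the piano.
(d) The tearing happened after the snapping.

(a)

(a) Entailed — the narrative places the tearing before the snapping.
(b) Not entailed — Rosa snapped the chalk, not the letter; the letter belongs to the tearing event.
(c) Not entailed — 'was building' is progressive on an accomplishment; it does not entail the completed 'built'.
(d) Not entailed — the narrative places the tearing before the snapping, not after.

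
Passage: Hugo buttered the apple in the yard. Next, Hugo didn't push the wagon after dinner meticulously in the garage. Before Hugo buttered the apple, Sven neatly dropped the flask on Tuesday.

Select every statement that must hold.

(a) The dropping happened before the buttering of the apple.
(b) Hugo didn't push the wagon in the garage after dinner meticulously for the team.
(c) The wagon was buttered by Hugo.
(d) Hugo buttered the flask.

(a) Entailed — the narrative places the dropping before the buttering.
(b) Entailed — under negation, adding a further restriction is entailed: if no such pushing event occurred, none occurred for the team either.
(c) Not entailed — Hugo buttered the apple, not the wagon; the wagon belongs to the pushing event.
(d) Not entailed — Hugo buttered the apple, not the flask; the flask belongs to the dropping event.

(a), (b)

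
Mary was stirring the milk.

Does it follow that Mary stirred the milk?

'stir' is atelic; if Mary was stirring the milk, then Mary stirred the milk (for some time).

yes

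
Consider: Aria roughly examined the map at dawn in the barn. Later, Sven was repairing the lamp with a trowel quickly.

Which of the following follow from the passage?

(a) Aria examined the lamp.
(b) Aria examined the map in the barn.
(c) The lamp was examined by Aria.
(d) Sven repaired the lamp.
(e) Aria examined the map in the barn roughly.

(b), (e)

(a) Not entailed — Aria examined the map, not the lamp; the lamp belongs to the repairing event.
(b) Entailed — every conjunct here is already in the original examining event.
(c) Not entailed — Aria examined the map, not the lamp; the lamp belongs to the repairing event.
(d) Not entailed — 'was repairing' is progressive on an accomplishment; it does not entail the completed 'repaired'.
(e) Entailed — every conjunct here is already in the original examining event.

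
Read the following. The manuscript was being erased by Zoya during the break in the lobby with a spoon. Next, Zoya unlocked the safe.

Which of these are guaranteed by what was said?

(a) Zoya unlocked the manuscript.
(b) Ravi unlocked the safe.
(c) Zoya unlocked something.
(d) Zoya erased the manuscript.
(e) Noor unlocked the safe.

(c)

(a) Not entailed — Zoya unlocked the safe, not the manuscript; the manuscript belongs to the erasing event.
(b) Not entailed — the passage has Zoya unlocking the safe, not Ravi.
(c) Entailed — generalizing the patient leaves a sub-description the original still satisfies.
(d) Not entailed — 'was erasing' is progressive on an accomplishment; it does not entail the completed 'erased'.
(e) Not entailed — the passage has Zoya unlocking the safe, not Noor.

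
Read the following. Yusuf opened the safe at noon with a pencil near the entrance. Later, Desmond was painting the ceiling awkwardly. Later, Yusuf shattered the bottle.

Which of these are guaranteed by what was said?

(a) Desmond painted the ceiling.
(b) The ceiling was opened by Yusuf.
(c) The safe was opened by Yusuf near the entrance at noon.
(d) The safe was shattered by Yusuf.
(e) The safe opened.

(c), (e)

(a) Not entailed — 'was painting' is progressive on an accomplishment; it does not entail the completed 'painted'.
(b) Not entailed — Yusuf opened the safe, not the ceiling; the ceiling belongs to the painting event.
(c) Entailed — every conjunct here is already in the original opening event.
(d) Not entailed — Yusuf shattered the bottle, not the safe; the safe belongs to the opening event.
(e) Entailed — 'Yusuf opened the safe' is causative; it entails the inchoative 'the safe opened'.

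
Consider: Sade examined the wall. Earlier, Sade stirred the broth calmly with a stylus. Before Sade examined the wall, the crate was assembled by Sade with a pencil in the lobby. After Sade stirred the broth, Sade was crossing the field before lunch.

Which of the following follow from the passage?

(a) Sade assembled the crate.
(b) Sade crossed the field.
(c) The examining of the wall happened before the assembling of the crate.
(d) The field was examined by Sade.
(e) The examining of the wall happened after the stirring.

(a), (e)

(a) Entailed — dropping 'in the lobby', 'with a pencil' leaves a sub-description the original still satisfies.
(b) Not entailed — 'was crossing' is progressive on an accomplishment; it does not entail the completed 'crossed'.
(c) Not entailed — the narrative places the assembling before the examining, not after.
(d) Not entailed — Sade examined the wall, not the field; the field belongs to the crossing event.
(e) Entailed — the narrative places the stirring before the examining.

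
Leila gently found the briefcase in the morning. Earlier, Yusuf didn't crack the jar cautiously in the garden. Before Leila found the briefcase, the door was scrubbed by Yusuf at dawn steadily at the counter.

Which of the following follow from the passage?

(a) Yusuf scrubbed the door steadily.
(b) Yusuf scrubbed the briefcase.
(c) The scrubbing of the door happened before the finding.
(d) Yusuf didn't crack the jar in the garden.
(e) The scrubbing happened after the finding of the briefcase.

(a) Entailed — dropping 'at dawn', 'at the counter' leaves a sub-description the original still satisfies.
(b) Not entailed — Yusuf scrubbed the door, not the briefcase; the briefcase belongs to the finding event.
(c) Entailed — the narrative places the scrubbing before the finding.
(d) Not entailed — dropping 'cautiously' under negation is not valid — the original leaves open that Yusuf cracked the jar some other way.
(e) Not entailed — the narrative places the scrubbing before the finding, not after.

(a), (c)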